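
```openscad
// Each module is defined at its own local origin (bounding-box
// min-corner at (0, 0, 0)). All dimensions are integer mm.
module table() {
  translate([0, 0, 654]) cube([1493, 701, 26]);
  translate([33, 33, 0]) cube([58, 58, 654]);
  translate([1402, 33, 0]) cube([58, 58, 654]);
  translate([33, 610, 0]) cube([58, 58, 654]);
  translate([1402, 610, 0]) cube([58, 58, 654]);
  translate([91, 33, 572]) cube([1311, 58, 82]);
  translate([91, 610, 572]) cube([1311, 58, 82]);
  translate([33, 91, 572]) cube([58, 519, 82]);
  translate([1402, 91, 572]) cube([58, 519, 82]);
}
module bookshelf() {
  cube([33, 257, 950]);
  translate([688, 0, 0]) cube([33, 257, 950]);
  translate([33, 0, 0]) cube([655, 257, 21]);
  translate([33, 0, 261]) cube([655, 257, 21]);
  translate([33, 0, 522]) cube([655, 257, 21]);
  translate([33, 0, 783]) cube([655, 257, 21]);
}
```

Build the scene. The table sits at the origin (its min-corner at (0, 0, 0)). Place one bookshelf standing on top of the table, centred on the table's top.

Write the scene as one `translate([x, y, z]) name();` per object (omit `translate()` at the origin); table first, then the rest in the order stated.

table();
translate([386, 222, 680]) bookshelf();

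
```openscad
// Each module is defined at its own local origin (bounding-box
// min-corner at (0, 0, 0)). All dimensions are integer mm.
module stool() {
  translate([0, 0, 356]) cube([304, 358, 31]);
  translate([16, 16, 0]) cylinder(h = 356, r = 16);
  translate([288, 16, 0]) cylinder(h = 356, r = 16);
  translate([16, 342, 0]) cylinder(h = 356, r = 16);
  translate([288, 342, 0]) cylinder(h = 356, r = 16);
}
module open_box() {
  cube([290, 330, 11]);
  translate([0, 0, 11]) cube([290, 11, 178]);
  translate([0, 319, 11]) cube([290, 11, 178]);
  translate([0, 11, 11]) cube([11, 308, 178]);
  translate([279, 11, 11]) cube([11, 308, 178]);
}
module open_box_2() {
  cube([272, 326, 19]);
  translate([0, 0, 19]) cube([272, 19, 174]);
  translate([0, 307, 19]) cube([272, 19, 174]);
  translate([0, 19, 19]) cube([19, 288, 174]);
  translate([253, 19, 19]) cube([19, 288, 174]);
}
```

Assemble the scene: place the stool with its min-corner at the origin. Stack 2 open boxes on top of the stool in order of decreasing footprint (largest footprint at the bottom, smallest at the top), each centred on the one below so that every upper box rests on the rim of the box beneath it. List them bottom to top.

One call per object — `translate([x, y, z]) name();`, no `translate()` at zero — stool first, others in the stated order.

stool();
translate([7, 14, 387]) open_box();
translate([16, 16, 576]) open_box_2();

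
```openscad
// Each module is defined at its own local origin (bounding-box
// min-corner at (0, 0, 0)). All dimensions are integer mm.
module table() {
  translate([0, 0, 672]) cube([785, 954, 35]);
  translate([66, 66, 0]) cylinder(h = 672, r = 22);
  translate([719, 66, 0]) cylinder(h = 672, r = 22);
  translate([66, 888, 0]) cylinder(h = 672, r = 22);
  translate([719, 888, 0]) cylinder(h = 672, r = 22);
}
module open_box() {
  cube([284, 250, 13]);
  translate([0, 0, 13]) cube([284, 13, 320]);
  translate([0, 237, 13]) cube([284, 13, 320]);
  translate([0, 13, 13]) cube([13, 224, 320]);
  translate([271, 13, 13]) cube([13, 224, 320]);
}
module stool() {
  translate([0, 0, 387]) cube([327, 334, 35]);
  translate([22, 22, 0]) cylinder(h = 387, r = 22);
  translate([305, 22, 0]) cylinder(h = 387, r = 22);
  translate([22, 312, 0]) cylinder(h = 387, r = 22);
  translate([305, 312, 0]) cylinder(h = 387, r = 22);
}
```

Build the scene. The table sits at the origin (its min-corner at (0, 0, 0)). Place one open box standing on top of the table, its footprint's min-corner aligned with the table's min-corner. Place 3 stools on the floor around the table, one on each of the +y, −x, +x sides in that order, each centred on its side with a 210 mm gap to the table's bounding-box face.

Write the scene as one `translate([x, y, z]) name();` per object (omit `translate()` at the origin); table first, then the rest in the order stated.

table();
translate([0, 0, 707]) open_box();
translate([229, 1164, 0]) stool();
translate([-537, 310, 0]) stool();
translate([995, 310, 0]) stool();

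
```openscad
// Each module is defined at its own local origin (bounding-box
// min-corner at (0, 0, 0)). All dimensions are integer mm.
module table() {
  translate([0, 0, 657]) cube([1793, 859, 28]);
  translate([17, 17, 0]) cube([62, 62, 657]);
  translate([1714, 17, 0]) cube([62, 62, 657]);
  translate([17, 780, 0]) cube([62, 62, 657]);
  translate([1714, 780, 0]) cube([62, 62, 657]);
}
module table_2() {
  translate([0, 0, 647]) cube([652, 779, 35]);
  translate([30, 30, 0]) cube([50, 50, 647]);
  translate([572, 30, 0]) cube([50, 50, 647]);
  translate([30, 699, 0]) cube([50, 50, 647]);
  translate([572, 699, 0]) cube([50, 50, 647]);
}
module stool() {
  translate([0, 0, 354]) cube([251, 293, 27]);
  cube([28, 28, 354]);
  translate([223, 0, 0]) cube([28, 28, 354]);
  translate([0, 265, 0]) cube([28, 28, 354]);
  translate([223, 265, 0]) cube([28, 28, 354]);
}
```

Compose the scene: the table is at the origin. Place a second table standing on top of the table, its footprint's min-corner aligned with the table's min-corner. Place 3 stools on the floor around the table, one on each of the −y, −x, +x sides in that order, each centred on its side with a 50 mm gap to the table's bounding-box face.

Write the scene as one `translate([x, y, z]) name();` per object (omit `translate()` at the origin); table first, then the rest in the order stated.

table();
translate([0, 0, 685]) table_2();
translate([771, -343, 0]) stool();
translate([-301, 283, 0]) stool();
translate([1843, 283, 0]) stool();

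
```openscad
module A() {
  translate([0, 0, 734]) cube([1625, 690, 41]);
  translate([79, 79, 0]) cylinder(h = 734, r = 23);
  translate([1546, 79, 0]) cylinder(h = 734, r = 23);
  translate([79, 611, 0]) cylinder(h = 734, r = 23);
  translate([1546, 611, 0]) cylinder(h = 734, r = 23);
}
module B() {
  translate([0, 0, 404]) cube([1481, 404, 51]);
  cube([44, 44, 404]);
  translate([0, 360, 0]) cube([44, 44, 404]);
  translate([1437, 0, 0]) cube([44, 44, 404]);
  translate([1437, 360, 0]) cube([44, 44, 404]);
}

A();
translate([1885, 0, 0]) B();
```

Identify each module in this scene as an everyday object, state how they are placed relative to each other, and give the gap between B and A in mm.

The bench's nearest face is 260 mm from the table's +x face.

A is a table. B is a bench. The bench is on the floor beside the table on its +x side. The gap between the bench and the table is 260 mm.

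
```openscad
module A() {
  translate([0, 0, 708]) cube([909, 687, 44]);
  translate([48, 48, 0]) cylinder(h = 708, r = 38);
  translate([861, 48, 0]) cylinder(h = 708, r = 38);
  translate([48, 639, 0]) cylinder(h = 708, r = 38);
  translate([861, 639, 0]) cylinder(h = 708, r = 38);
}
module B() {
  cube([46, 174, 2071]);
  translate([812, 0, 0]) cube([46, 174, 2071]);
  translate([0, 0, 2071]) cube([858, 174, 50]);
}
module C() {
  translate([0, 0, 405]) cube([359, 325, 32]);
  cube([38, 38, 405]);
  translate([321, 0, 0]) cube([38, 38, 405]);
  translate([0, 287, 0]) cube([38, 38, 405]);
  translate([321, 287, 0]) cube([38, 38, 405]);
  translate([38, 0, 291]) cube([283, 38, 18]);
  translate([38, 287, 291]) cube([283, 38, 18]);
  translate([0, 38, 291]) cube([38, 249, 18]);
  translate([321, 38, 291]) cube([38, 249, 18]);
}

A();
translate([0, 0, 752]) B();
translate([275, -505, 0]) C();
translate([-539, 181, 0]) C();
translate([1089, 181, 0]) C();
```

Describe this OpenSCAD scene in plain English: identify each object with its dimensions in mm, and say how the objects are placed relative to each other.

A is a rectangular dining table. The top is 909×687×44 mm with its upper surface at z = 752 mm. It stands on four round legs of 76 mm diameter, each leg's bounding box inset 10 mm from the nearest pair of top edges, running from the floor to the underside of the top.

B is a rectangular door frame: two vertical jambs of 46×174 mm section, 2071 mm tall, with a clear opening 766 mm wide between their inner faces. A header 50 mm tall and 174 mm deep lies on top of the jambs and spans the full outside width.

C is a simple wooden stool: a rectangular seat 359 mm (x) by 325 mm (y), 32 mm thick, top face at z = 437 mm, on four square legs, each 38×38 mm in cross-section. The legs rest on z = 0, each flush with a corner of the seat. Four stretchers, 38 mm wide and 18 mm tall, connect adjacent legs with their undersides at z = 291 mm, each running between the inner faces of the legs it joins and aligned with the legs' outer faces on the other axis.

The door frame is on top of the table. Three stools sit around the table at the −y, −x, +x sides.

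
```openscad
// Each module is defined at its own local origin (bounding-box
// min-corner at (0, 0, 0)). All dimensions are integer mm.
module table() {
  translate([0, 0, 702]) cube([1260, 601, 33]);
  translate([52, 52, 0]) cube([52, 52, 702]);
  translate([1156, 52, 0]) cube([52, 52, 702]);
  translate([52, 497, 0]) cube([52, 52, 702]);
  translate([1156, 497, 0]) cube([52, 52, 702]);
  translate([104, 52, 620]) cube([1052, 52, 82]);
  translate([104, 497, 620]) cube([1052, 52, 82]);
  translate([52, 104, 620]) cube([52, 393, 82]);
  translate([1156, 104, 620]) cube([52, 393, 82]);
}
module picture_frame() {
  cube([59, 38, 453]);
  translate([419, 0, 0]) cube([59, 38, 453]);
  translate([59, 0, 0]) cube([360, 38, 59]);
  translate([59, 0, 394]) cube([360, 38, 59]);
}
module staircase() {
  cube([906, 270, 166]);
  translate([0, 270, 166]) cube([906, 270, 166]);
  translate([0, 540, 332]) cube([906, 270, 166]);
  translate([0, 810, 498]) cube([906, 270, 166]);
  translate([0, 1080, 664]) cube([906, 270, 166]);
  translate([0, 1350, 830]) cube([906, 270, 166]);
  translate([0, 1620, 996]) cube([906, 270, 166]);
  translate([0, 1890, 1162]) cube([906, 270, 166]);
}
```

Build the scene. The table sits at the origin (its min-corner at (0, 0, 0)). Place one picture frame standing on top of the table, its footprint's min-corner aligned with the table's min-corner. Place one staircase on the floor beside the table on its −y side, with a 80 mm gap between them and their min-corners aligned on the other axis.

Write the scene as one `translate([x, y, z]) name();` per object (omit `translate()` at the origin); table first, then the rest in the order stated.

table();
translate([0, 0, 735]) picture_frame();
translate([0, -2240, 0]) staircase();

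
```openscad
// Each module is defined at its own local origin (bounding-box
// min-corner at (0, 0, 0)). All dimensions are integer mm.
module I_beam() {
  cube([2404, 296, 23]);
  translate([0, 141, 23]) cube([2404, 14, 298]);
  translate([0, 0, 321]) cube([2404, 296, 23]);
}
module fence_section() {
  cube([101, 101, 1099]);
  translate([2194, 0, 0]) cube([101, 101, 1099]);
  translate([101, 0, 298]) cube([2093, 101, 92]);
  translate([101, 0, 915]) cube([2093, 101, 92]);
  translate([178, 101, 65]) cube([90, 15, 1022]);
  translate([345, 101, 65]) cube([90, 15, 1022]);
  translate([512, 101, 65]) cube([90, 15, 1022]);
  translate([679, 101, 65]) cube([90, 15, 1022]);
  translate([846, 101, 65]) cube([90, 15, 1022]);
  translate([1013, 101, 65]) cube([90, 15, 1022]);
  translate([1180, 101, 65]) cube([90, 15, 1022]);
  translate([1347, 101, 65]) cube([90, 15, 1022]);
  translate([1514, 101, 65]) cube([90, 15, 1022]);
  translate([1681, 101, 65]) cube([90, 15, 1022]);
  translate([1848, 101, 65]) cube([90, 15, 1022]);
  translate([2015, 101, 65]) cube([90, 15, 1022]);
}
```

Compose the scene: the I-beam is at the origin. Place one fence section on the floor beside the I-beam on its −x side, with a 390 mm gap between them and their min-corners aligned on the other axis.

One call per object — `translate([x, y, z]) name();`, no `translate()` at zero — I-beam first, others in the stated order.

I_beam();
translate([-2685, 0, 0]) fence_section();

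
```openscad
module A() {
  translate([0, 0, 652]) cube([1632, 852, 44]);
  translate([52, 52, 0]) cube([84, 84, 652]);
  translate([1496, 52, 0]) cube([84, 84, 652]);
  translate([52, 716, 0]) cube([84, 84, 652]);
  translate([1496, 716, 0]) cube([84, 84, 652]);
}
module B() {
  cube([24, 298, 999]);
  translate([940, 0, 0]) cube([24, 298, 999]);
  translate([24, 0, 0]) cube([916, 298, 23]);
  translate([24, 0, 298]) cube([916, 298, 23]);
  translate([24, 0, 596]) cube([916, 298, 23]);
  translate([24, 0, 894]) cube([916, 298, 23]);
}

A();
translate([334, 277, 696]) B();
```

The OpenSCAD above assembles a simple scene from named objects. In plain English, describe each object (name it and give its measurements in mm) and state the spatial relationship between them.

A is a rectangular dining table. The top is 1632×852×44 mm with its upper surface at z = 696 mm. It stands on four 84×84 mm square legs, each inset 52 mm from the nearest pair of top edges, running from the floor to the underside of the top.

B is a bookshelf 964 mm wide overall, 298 mm deep and 999 mm tall. The two sides are 24 mm thick vertical panels. 4 horizontal shelves of 23 mm thickness span between the inner faces of the sides; the lowest shelf sits on the floor and shelves are stacked with a clear vertical gap of 275 mm between each pair.

The bookshelf is on top of the table, centred.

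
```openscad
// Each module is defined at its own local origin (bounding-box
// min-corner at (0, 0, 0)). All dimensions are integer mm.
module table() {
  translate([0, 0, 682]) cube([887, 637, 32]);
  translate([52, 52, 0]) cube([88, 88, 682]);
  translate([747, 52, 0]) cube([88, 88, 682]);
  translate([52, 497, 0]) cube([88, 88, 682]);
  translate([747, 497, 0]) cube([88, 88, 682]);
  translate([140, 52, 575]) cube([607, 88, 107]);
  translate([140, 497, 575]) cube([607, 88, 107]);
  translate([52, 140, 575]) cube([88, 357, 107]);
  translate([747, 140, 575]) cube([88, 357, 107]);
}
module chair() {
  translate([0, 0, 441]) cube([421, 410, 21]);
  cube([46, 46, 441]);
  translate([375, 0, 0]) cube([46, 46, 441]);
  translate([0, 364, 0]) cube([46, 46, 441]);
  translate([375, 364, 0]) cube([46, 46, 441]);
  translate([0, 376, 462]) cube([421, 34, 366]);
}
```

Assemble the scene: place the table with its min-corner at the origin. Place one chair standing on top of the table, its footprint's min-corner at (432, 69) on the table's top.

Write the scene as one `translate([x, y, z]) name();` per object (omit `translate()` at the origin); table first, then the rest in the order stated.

table();
translate([432, 69, 714]) chair();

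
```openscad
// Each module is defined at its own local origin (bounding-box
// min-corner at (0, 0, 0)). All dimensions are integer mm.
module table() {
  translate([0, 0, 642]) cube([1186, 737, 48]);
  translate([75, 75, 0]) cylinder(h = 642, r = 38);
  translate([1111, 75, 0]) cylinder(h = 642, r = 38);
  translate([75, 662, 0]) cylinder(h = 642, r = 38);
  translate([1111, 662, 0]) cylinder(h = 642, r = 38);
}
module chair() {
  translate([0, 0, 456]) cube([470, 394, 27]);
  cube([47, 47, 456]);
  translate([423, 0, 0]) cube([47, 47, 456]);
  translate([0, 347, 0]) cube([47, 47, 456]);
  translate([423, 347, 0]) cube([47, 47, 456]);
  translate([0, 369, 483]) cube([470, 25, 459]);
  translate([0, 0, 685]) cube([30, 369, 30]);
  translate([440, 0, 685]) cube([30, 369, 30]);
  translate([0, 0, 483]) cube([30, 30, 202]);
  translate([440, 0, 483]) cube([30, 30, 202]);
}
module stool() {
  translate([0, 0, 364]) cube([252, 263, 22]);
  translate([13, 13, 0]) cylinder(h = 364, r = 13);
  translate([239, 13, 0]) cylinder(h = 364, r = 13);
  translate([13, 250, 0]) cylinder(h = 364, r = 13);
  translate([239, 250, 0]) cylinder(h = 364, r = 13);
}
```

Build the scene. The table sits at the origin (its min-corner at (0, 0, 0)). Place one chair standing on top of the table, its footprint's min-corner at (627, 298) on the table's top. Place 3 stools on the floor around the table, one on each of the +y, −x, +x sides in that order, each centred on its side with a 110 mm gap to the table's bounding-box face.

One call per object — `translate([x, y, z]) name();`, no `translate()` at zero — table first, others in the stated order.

table();
translate([627, 298, 690]) chair();
translate([467, 847, 0]) stool();
translate([-362, 237, 0]) stool();
translate([1296, 237, 0]) stool();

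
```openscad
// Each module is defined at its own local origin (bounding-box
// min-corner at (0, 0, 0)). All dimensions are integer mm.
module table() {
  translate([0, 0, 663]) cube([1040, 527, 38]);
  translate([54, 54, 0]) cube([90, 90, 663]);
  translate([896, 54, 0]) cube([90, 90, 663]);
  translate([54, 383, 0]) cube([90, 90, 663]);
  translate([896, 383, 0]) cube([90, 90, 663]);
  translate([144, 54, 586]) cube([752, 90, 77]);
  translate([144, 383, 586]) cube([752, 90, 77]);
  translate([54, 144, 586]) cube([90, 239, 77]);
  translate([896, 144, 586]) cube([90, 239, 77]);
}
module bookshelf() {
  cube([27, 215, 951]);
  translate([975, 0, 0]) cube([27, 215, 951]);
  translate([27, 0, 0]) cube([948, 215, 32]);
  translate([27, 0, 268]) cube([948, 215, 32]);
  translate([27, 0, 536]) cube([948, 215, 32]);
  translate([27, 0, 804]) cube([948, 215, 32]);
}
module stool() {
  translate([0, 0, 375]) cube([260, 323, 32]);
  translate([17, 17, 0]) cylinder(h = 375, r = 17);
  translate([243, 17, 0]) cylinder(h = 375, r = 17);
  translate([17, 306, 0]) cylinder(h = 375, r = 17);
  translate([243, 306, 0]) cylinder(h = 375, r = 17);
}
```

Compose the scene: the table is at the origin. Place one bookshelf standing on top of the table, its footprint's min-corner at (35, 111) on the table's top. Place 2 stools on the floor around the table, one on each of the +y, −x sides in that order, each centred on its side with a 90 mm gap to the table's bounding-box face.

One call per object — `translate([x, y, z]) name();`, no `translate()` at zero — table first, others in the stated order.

table();
translate([35, 111, 701]) bookshelf();
translate([390, 617, 0]) stool();
translate([-350, 102, 0]) stool();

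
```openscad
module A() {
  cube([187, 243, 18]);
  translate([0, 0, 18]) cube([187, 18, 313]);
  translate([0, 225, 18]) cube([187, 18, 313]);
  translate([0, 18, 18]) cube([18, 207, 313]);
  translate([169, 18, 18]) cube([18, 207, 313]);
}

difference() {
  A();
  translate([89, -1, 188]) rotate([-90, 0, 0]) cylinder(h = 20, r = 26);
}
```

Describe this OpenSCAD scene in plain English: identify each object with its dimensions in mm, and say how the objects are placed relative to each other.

A is an open-topped rectangular box: outside dimensions 187×243×331 mm, with a uniform wall and base thickness of 18 mm. The base is a full 187×243 slab on the floor; four walls sit on top of the base. The front and back walls (the −y and +y sides) span the full width; the two side walls fit between them.

The open box has a circular hole of radius 26 mm through its front wall, centred at (x = 89, z = 188).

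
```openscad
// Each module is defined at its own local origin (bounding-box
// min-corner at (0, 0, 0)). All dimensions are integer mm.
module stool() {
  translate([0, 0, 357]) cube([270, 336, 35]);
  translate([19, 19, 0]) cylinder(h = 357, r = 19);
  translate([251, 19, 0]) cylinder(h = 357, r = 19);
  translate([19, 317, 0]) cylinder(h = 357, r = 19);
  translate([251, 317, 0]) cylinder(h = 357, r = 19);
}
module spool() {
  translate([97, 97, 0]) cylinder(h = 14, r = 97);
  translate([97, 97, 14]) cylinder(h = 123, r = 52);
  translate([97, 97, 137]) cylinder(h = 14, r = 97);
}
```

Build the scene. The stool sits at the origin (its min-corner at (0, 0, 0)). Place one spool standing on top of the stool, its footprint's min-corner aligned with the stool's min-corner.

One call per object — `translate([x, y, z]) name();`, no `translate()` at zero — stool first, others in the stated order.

stool();
translate([0, 0, 392]) spool();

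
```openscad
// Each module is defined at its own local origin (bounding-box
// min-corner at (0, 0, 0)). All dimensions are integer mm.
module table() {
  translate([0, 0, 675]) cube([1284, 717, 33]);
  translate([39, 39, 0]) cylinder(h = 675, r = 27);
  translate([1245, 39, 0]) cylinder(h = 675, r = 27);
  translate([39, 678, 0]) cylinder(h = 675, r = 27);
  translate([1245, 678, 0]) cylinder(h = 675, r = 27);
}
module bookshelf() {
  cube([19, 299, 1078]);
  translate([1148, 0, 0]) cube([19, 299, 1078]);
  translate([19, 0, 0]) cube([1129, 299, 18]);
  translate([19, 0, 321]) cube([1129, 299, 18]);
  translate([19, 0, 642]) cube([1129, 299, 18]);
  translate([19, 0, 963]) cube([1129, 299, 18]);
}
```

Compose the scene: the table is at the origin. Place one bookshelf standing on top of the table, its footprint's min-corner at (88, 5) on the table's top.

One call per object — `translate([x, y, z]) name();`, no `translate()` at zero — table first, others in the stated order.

table();
translate([88, 5, 708]) bookshelf();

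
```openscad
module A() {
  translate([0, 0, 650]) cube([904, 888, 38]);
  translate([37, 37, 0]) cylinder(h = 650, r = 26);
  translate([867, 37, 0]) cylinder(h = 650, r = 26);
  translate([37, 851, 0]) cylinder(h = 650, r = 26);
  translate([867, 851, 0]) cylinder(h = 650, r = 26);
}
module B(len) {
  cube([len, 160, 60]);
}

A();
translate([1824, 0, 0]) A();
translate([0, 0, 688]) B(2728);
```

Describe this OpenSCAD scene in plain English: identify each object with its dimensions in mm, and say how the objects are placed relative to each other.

A is a table: top 904 mm (x) × 888 mm (y), 38 mm thick, upper face at z = 688 mm, on four round legs of 52 mm diameter, each leg's bounding box inset 11 mm from the nearest pair of top edges, running from z = 0 to the bottom of the top.

B is a rectangular beam 2728 mm long (x), 160 mm deep (y), 60 mm thick (z).

The beam spans the tops of two tables placed 920 mm apart, resting at z = 688 mm.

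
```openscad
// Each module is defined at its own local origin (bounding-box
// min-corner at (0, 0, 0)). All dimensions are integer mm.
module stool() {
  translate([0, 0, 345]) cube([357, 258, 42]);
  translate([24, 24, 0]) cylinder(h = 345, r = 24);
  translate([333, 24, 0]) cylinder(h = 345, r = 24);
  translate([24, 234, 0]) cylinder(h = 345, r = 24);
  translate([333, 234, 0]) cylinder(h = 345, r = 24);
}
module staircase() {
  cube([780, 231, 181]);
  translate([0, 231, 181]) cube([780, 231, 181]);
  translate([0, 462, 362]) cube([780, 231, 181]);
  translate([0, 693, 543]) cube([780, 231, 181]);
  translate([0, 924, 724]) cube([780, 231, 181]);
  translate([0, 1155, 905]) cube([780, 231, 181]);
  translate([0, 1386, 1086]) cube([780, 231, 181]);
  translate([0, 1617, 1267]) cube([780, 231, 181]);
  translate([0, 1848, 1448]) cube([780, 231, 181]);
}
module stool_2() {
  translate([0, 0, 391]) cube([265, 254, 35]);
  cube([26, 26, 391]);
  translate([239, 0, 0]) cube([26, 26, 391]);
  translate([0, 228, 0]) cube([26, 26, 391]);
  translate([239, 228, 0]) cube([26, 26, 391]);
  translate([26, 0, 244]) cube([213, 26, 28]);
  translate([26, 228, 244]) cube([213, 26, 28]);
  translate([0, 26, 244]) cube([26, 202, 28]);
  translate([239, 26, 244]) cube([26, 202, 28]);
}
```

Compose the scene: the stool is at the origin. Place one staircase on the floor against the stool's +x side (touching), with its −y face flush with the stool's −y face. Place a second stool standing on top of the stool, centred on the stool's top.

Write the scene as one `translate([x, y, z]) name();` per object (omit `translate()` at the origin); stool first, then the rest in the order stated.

stool();
translate([357, 0, 0]) staircase();
translate([46, 2, 387]) stool_2();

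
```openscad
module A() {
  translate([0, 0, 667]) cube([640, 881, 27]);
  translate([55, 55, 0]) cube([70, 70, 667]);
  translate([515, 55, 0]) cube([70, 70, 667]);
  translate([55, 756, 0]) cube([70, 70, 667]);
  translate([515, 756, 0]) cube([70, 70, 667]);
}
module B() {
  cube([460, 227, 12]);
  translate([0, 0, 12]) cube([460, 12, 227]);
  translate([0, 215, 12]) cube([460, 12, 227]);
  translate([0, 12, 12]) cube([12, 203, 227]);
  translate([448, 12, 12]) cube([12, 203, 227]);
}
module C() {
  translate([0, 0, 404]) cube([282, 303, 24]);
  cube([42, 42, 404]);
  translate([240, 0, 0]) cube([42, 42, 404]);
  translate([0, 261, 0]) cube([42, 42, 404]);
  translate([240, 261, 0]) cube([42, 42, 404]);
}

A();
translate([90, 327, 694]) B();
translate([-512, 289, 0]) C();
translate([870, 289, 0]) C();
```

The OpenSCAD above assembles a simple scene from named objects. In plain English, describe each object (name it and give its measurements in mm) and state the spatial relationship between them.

A is a table: top 640 mm (x) × 881 mm (y), 27 mm thick, upper face at z = 694 mm, on four 70×70 mm square legs, each inset 55 mm from the nearest pair of top edges, running from z = 0 to the bottom of the top.

B is an open-topped rectangular box: outside dimensions 460×227×239 mm, with a uniform wall and base thickness of 12 mm. The base is a full 460×227 slab on the floor; four walls sit on top of the base. The front and back walls (the −y and +y sides) span the full width; the two side walls fit between them.

C is a four-legged stool. The seat is a 282×303×24 mm slab whose top surface is at z = 428 mm; four square legs, each 42×42 mm in cross-section, run from the floor (z = 0) to the underside of the seat, each flush with a corner of the seat.

The open box is on top of the table, centred. Two stools sit around the table at the −x, +x sides.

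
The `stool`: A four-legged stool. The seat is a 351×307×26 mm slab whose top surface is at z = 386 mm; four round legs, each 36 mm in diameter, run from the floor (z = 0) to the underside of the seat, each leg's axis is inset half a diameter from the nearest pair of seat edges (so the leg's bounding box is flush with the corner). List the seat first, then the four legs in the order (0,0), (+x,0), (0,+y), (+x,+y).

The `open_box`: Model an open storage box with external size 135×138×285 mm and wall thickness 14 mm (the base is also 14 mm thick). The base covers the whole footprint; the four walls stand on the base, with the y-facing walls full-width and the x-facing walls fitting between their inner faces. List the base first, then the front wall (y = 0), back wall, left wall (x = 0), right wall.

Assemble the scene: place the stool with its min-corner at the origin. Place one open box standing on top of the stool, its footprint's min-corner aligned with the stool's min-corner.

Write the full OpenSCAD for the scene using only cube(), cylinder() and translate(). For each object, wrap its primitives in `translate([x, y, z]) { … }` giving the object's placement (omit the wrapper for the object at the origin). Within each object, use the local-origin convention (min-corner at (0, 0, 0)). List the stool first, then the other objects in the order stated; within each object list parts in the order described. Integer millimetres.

translate([0, 0, 360]) cube([351, 307, 26]);
translate([18, 18, 0]) cylinder(h = 360, r = 18);
translate([333, 18, 0]) cylinder(h = 360, r = 18);
translate([18, 289, 0]) cylinder(h = 360, r = 18);
translate([333, 289, 0]) cylinder(h = 360, r = 18);
translate([0, 0, 386]) {
  cube([135, 138, 14]);
  translate([0, 0, 14]) cube([135, 14, 271]);
  translate([0, 124, 14]) cube([135, 14, 271]);
  translate([0, 14, 14]) cube([14, 110, 271]);
  translate([121, 14, 14]) cube([14, 110, 271]);
}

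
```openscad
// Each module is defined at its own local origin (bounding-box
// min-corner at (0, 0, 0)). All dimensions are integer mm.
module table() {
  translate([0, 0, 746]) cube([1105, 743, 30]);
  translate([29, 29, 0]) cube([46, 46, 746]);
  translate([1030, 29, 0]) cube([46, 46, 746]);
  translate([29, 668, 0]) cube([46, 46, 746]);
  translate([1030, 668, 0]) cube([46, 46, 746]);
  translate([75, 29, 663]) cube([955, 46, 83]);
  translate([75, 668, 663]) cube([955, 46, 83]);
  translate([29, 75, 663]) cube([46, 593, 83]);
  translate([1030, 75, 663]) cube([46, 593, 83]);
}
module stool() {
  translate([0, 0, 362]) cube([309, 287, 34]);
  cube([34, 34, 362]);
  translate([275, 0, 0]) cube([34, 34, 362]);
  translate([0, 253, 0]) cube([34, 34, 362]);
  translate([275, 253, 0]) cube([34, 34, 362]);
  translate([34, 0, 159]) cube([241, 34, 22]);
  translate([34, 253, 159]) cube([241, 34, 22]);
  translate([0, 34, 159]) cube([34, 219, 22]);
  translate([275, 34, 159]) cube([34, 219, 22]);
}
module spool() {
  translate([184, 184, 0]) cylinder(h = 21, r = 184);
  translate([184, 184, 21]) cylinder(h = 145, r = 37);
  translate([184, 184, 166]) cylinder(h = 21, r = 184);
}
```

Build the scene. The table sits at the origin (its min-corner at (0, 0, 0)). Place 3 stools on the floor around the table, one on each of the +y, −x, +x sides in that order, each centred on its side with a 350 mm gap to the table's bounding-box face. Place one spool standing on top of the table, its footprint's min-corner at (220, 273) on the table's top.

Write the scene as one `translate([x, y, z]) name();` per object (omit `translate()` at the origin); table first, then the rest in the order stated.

table();
translate([398, 1093, 0]) stool();
translate([-659, 228, 0]) stool();
translate([1455, 228, 0]) stool();
translate([220, 273, 776]) spool();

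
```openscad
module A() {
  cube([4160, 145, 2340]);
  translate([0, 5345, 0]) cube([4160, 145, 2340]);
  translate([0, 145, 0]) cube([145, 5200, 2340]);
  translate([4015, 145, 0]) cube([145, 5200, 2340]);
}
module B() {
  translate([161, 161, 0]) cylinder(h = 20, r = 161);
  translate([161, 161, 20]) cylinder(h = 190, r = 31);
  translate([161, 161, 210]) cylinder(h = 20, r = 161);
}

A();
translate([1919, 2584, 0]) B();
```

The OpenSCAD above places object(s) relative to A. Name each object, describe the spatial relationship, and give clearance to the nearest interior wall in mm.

Clearances: x = 1774, y = 2439; minimum 1774 mm.

A is a house frame. B is a spool. The spool sits inside the house frame, centred. The clearance to the nearest interior wall is 1774 mm.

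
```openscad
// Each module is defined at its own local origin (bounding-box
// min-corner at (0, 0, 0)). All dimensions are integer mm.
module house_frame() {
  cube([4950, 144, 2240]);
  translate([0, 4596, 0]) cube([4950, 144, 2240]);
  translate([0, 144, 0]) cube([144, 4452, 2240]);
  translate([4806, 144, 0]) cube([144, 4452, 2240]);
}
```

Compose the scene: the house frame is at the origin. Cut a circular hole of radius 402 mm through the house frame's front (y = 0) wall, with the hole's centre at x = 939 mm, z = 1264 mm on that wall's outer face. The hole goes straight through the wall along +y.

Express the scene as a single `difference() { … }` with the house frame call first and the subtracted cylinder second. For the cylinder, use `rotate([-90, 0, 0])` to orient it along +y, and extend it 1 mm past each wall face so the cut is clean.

difference() {
  house_frame();
  translate([939, -1, 1264]) rotate([-90, 0, 0]) cylinder(h = 146, r = 402);
}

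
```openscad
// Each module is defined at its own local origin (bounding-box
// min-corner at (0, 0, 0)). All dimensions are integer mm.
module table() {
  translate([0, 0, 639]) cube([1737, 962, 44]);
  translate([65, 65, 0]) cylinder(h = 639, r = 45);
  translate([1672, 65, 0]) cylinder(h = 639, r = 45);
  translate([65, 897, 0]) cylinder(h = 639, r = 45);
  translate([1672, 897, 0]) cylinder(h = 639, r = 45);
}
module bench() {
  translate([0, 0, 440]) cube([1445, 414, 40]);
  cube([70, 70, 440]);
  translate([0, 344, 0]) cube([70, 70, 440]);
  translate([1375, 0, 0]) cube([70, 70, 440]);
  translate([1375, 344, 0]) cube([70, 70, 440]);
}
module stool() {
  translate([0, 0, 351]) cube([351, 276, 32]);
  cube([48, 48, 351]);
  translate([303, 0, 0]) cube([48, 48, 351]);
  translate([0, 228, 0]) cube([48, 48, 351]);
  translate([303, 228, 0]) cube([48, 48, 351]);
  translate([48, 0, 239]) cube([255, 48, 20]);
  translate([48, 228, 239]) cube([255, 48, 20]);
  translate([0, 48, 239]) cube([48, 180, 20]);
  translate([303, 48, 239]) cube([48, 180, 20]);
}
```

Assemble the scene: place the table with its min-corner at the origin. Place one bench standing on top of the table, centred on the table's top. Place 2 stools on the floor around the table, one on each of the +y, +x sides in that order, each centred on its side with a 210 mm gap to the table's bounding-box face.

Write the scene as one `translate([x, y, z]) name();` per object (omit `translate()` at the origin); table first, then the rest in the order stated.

table();
translate([146, 274, 683]) bench();
translate([693, 1172, 0]) stool();
translate([1947, 343, 0]) stool();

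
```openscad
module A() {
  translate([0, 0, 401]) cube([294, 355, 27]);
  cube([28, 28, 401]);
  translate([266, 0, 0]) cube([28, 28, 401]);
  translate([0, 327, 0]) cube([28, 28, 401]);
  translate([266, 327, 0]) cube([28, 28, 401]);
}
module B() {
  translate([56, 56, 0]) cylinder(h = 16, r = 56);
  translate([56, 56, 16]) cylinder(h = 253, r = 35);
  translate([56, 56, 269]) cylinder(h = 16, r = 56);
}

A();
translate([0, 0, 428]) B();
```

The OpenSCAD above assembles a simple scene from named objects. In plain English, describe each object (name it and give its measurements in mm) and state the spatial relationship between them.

A is a four-legged stool. The seat is a 294×355×27 mm slab whose top surface is at z = 428 mm; four square legs, each 28×28 mm in cross-section, run from the floor (z = 0) to the underside of the seat, each flush with a corner of the seat.

B is a spool: two coaxial disc flanges of radius 56 mm and thickness 16 mm, joined by a core cylinder of radius 35 mm and height 253 mm. The lower flange rests on z = 0 and the three cylinders share a vertical axis.

The spool is on top of the stool.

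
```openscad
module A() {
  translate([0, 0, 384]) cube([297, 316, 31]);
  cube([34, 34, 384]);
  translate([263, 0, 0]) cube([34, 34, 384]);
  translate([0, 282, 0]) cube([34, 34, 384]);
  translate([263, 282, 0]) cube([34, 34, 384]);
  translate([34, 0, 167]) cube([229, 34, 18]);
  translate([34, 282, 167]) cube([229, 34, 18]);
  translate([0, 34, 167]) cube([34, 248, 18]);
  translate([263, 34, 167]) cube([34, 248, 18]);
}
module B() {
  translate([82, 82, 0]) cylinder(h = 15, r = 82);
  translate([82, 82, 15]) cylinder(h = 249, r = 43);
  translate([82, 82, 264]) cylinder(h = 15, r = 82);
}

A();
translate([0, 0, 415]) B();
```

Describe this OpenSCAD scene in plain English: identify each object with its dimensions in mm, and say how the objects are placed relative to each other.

A is a simple wooden stool: a rectangular seat 297 mm (x) by 316 mm (y), 31 mm thick, top face at z = 415 mm, on four square legs, each 34×34 mm in cross-section. The legs rest on z = 0, each flush with a corner of the seat. Four stretchers, 34 mm wide and 18 mm tall, connect adjacent legs with their undersides at z = 167 mm, each running between the inner faces of the legs it joins and aligned with the legs' outer faces on the other axis.

B is a spool: two coaxial disc flanges of radius 82 mm and thickness 15 mm, joined by a core cylinder of radius 43 mm and height 249 mm. The lower flange rests on z = 0 and the three cylinders share a vertical axis.

The spool is on top of the stool.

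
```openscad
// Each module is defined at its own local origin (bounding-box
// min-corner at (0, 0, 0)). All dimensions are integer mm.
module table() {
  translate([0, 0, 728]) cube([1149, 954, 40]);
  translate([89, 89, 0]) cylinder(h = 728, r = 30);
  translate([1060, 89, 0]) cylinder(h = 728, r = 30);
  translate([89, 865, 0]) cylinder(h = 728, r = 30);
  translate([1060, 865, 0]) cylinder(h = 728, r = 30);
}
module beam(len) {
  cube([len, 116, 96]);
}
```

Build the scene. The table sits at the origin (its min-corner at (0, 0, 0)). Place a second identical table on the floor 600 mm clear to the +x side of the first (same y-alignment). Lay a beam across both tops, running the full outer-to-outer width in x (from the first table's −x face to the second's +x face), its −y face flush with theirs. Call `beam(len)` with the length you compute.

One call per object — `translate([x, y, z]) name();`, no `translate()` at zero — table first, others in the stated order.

table();
translate([1749, 0, 0]) table();
translate([0, 0, 768]) beam(2898);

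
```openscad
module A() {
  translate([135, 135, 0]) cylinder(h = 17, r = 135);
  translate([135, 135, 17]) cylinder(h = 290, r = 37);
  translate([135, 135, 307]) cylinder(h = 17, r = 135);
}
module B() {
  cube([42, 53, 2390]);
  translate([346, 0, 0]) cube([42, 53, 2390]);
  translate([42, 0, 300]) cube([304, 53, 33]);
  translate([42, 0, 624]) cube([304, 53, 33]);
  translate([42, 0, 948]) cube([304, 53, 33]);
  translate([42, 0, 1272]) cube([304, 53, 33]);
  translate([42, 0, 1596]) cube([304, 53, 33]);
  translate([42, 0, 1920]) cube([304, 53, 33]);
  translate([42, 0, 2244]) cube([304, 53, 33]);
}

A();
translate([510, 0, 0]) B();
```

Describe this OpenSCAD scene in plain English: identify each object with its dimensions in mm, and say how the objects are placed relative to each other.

A is a spool: two coaxial disc flanges of radius 135 mm and thickness 17 mm, joined by a core cylinder of radius 37 mm and height 290 mm. The lower flange rests on z = 0 and the three cylinders share a vertical axis.

B is a wooden ladder with two side rails of 42×53 mm section and 2390 mm height, set 388 mm apart overall. Between them run 7 rectangular rungs (53 mm deep, 33 mm thick), front faces flush with the rails' −y face. The bottom of the first rung is 300 mm above the floor and each subsequent rung is 324 mm higher than the one below.

The ladder is on the floor beside the spool on its +x side.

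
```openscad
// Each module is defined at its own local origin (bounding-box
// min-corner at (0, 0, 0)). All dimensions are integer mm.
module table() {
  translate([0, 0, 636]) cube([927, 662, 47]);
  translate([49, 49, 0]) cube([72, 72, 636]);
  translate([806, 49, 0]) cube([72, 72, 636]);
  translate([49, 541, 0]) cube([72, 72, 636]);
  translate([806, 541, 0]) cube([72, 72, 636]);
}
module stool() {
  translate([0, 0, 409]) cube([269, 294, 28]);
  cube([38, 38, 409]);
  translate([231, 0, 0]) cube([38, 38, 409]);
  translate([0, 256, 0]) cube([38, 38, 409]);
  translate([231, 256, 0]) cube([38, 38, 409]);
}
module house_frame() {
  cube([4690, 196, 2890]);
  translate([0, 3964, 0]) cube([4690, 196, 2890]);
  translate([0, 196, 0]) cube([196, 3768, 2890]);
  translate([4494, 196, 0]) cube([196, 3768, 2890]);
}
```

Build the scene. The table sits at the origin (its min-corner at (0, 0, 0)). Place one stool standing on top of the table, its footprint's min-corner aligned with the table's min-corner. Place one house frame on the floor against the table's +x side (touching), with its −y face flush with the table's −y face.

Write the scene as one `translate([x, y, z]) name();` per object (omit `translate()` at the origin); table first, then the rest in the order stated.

table();
translate([0, 0, 683]) stool();
translate([927, 0, 0]) house_frame();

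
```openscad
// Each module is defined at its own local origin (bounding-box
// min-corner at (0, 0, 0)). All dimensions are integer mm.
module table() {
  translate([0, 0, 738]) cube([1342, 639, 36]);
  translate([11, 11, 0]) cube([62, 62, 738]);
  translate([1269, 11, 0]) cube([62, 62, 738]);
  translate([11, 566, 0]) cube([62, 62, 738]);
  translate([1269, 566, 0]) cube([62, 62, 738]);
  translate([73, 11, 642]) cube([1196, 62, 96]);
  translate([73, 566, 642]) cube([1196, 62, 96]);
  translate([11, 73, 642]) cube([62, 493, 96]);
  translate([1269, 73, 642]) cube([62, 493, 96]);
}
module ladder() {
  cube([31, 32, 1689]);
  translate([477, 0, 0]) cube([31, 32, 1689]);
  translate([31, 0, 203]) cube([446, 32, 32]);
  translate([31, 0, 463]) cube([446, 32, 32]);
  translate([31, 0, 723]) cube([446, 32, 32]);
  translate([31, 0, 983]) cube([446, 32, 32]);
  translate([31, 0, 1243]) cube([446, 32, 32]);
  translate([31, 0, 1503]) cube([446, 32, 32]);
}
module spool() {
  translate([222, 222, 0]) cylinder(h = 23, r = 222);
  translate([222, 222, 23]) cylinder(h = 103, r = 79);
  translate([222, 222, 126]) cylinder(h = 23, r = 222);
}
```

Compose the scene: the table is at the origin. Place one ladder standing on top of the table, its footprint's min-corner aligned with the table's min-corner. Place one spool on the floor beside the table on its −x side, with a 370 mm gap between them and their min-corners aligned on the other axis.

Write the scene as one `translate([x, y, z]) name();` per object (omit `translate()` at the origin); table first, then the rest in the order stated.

table();
translate([0, 0, 774]) ladder();
translate([-814, 0, 0]) spool();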